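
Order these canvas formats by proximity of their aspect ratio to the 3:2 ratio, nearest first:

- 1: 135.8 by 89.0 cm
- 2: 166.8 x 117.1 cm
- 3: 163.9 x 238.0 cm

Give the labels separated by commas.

1, 3, 2

1: 135.8/89.0 ≈ 1.526 → |1.526 − 1.500| = 0.026
2: 166.8/117.1 ≈ 1.424 → |1.424 − 1.500| = 0.076
3: 238.0/163.9 ≈ 1.452 → |1.452 − 1.500| = 0.048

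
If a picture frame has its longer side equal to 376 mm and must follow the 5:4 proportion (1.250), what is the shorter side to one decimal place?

300.8 mm

5:4 = 1.25000.
Shorter side = 376 ÷ 1.25000 ≈ 300.800 → 300.8 mm.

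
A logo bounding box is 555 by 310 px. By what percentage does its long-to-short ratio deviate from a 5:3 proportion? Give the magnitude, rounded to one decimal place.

Ratio = 555 / 310 ≈ 1.7903.
Ideal 5:3 ≈ 1.6667. |1.7903 − 1.6667| / 1.6667 ≈ 7.42% → 7.4%.

7.4%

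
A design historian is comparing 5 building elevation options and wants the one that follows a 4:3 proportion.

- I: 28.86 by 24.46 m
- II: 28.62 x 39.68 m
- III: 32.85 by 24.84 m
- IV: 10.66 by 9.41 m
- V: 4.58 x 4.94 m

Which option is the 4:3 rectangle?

Ratios (long/short): I ≈ 1.180; II ≈ 1.386; III ≈ 1.322; IV ≈ 1.133; V ≈ 1.079.
4:3 ≈ 1.333; option III is nearest (Δ 0.011).

III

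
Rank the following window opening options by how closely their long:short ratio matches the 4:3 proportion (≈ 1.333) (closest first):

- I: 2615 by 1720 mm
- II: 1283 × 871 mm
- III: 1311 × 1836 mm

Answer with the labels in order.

I: 2615/1720 ≈ 1.520 → |1.520 − 1.333| = 0.187
II: 1283/871 ≈ 1.473 → |1.473 − 1.333| = 0.140
III: 1836/1311 ≈ 1.400 → |1.400 − 1.333| = 0.067

III, II, I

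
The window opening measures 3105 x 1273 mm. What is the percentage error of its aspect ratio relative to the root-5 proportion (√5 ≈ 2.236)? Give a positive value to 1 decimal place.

9.1%

Ratio = 3105 / 1273 ≈ 2.4391.
Ideal root-5 ≈ 2.2361. |2.4391 − 2.2361| / 2.2361 ≈ 9.08% → 9.1%.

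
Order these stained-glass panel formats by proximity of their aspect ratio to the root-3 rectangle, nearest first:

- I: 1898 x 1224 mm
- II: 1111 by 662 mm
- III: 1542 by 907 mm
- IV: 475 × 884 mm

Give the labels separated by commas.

I: 1898/1224 ≈ 1.551 → |1.551 − 1.732| = 0.181
II: 1111/662 ≈ 1.678 → |1.678 − 1.732| = 0.054
III: 1542/907 ≈ 1.700 → |1.700 − 1.732| = 0.032
IV: 884/475 ≈ 1.861 → |1.861 − 1.732| = 0.129

III, II, IV, I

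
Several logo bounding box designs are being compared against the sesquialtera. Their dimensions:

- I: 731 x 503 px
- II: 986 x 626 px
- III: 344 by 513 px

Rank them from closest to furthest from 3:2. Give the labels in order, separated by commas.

I: 731/503 ≈ 1.453 → |1.453 − 1.500| = 0.047
II: 986/626 ≈ 1.575 → |1.575 − 1.500| = 0.075
III: 513/344 ≈ 1.491 → |1.491 − 1.500| = 0.009

III, I, II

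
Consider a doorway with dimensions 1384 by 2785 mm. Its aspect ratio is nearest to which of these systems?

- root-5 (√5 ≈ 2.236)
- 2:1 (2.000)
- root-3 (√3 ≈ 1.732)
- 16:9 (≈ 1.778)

2785/1384 ≈ 2.012. Nearest candidates are 2:1 (2.000, off by 0.012) and root-5 (2.236, off by 0.224).

2:1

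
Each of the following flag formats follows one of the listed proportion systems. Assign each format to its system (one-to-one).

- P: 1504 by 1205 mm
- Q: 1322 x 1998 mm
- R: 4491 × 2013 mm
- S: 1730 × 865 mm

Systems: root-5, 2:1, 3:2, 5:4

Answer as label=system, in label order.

P=5:4, Q=3:2, R=root-5, S=2:1

P = 1504/1205 ≈ 1.248 → 5:4 (1.250)
Q = 1998/1322 ≈ 1.511 → 3:2 (1.500)
R = 4491/2013 ≈ 2.231 → root-5 (2.236)
S = 1730/865 ≈ 2.000 → 2:1 (2.000)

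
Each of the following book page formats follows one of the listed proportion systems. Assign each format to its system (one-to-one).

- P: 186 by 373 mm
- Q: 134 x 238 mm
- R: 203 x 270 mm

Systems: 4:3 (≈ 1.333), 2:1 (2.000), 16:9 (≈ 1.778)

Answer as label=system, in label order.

P = 373/186 ≈ 2.005 → 2:1 (2.000)
Q = 238/134 ≈ 1.776 → 16:9 (1.778)
R = 270/203 ≈ 1.330 → 4:3 (1.333)

P=2:1, Q=16:9, R=4:3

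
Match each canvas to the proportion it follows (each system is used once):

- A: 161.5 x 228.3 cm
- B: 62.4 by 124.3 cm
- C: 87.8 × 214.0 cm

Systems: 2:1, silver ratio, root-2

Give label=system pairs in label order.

A=root-2, B=2:1, C=silver ratio

A = 228.3/161.5 ≈ 1.414 → root-2 (1.414)
B = 124.3/62.4 ≈ 1.992 → 2:1 (2.000)
C = 214.0/87.8 ≈ 2.437 → silver ratio (2.414)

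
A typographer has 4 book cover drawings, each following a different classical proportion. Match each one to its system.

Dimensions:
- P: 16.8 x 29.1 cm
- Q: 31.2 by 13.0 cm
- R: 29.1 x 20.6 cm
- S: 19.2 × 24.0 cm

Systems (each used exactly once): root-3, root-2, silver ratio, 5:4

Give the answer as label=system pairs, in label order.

P = 29.1/16.8 ≈ 1.732 → root-3 (1.732)
Q = 31.2/13.0 ≈ 2.400 → silver ratio (2.414)
R = 29.1/20.6 ≈ 1.413 → root-2 (1.414)
S = 24.0/19.2 ≈ 1.250 → 5:4 (1.250)

P=root-3, Q=silver ratio, R=root-2, S=5:4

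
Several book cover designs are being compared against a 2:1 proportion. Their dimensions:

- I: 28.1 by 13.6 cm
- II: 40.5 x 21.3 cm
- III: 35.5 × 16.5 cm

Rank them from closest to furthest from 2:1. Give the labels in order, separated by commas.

I, II, III

Ratios: I = 28.1 / 13.6 ≈ 2.066; II = 40.5 / 21.3 ≈ 1.901; III = 35.5 / 16.5 ≈ 2.152.
|Δ from 2.000|: I 0.066; II 0.099; III 0.152.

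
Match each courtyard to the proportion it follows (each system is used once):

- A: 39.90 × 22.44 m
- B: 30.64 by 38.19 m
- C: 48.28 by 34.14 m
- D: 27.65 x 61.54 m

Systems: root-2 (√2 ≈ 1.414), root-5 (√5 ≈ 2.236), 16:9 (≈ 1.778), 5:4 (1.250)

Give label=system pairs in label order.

Ratios: A ≈ 1.778; B ≈ 1.246; C ≈ 1.414; D ≈ 2.226.
Targets: root-2 ≈ 1.414; root-5 ≈ 2.236; 16:9 ≈ 1.778; 5:4 ≈ 1.250.

A=16:9, B=5:4, C=root-2, D=root-5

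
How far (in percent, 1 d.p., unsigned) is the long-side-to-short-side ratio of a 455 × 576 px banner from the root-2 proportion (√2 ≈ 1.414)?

10.5%

Ratio = 576 / 455 ≈ 1.2659.
Ideal root-2 ≈ 1.4142. |1.2659 − 1.4142| / 1.4142 ≈ 10.49% → 10.5%.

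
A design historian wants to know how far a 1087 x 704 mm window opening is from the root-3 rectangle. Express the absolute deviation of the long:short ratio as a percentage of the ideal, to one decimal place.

Ratio = 1087 / 704 ≈ 1.5440.
Ideal root-3 ≈ 1.7321. |1.5440 − 1.7321| / 1.7321 ≈ 10.86% → 10.9%.

10.9%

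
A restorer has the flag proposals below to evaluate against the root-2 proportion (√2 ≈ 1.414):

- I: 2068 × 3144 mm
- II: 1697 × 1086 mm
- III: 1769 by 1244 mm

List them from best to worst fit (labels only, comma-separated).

I: 3144/2068 ≈ 1.520 → |1.520 − 1.414| = 0.106
II: 1697/1086 ≈ 1.563 → |1.563 − 1.414| = 0.149
III: 1769/1244 ≈ 1.422 → |1.422 − 1.414| = 0.008

III, I, II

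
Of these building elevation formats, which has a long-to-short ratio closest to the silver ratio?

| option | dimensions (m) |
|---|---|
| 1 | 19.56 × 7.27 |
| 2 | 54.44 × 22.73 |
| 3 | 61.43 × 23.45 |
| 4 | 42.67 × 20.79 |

2

Ratios (long/short): 1 ≈ 2.691; 2 ≈ 2.395; 3 ≈ 2.620; 4 ≈ 2.052.
silver ratio ≈ 2.414; option 2 is nearest (Δ 0.019).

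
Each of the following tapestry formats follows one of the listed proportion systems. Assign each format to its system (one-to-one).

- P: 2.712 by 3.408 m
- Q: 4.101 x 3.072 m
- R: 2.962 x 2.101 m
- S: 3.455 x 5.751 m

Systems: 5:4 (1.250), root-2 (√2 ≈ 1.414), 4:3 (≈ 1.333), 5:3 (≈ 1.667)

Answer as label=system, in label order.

P=5:4, Q=4:3, R=root-2, S=5:3

P = 3.408/2.712 ≈ 1.257 → 5:4 (1.250)
Q = 4.101/3.072 ≈ 1.335 → 4:3 (1.333)
R = 2.962/2.101 ≈ 1.410 → root-2 (1.414)
S = 5.751/3.455 ≈ 1.665 → 5:3 (1.667)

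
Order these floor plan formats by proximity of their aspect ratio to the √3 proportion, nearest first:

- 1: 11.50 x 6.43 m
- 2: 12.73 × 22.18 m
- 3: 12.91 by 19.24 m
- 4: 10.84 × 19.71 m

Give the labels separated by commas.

2, 1, 4, 3

Ratios: 1 = 11.50 / 6.43 ≈ 1.788; 2 = 22.18 / 12.73 ≈ 1.742; 3 = 19.24 / 12.91 ≈ 1.490; 4 = 19.71 / 10.84 ≈ 1.818.
|Δ from 1.732|: 1 0.056; 2 0.010; 3 0.242; 4 0.086.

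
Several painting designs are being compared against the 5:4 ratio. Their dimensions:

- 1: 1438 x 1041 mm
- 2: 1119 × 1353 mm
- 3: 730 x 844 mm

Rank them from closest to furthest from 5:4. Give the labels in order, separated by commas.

2, 3, 1

Ratios: 1 = 1438 / 1041 ≈ 1.381; 2 = 1353 / 1119 ≈ 1.209; 3 = 844 / 730 ≈ 1.156.
|Δ from 1.250|: 1 0.131; 2 0.041; 3 0.094.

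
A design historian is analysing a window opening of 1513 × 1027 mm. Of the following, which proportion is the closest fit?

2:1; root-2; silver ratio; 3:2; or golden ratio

3:2

1513/1027 ≈ 1.473. Nearest candidates are 3:2 (1.500, off by 0.027) and root-2 (1.414, off by 0.059).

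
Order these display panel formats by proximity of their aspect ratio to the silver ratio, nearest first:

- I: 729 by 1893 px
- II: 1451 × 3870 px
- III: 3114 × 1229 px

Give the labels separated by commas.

I: 1893/729 ≈ 2.597 → |2.597 − 2.414| = 0.183
II: 3870/1451 ≈ 2.667 → |2.667 − 2.414| = 0.253
III: 3114/1229 ≈ 2.534 → |2.534 − 2.414| = 0.120

III, I, II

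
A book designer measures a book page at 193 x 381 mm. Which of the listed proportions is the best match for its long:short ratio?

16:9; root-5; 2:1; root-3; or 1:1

2:1

Ratio = 381 / 193 ≈ 1.974.
Distances: 16:9 1.778 (Δ 0.196); root-5 2.236 (Δ 0.262); 2:1 2.000 (Δ 0.026); root-3 1.732 (Δ 0.242); 1:1 1.000 (Δ 0.974).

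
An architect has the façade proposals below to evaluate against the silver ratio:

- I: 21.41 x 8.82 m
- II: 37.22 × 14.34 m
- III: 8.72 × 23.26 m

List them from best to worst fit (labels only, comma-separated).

I, II, III

I: 21.41/8.82 ≈ 2.427 → |2.427 − 2.414| = 0.013
II: 37.22/14.34 ≈ 2.596 → |2.596 − 2.414| = 0.182
III: 23.26/8.72 ≈ 2.667 → |2.667 − 2.414| = 0.253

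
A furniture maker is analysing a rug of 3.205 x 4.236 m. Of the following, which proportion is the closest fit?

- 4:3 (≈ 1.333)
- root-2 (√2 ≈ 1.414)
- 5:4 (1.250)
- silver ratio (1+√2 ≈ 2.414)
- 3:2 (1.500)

4.236/3.205 ≈ 1.322. Nearest candidates are 4:3 (1.333, off by 0.011) and 5:4 (1.250, off by 0.072).

4:3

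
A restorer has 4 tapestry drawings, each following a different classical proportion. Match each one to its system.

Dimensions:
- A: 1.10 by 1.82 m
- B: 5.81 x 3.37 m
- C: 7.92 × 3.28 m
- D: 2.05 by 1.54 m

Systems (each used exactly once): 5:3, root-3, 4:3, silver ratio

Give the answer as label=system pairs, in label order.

A=5:3, B=root-3, C=silver ratio, D=4:3

Ratios: A ≈ 1.655; B ≈ 1.724; C ≈ 2.415; D ≈ 1.331.
Targets: 5:3 ≈ 1.667; root-3 ≈ 1.732; 4:3 ≈ 1.333; silver ratio ≈ 2.414.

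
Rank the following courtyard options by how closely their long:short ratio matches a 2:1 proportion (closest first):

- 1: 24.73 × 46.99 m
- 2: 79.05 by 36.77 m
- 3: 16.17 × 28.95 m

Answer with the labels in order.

1: 46.99/24.73 ≈ 1.900 → |1.900 − 2.000| = 0.100
2: 79.05/36.77 ≈ 2.150 → |2.150 − 2.000| = 0.150
3: 28.95/16.17 ≈ 1.790 → |1.790 − 2.000| = 0.210

1, 2, 3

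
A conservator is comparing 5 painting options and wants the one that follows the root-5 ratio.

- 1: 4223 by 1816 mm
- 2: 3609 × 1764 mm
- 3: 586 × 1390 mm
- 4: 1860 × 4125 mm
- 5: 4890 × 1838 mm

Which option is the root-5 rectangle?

4

Ratios (long/short): 1 ≈ 2.325; 2 ≈ 2.046; 3 ≈ 2.372; 4 ≈ 2.218; 5 ≈ 2.661.
root-5 ≈ 2.236; option 4 is nearest (Δ 0.018).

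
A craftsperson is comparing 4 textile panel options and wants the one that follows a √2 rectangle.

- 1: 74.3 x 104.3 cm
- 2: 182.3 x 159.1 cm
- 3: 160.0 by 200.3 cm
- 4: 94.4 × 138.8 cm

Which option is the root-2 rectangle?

1

Target root-2 ≈ 1.414.
1: 1.404 (Δ0.010)  2: 1.146 (Δ0.268)  3: 1.252 (Δ0.162)  4: 1.470 (Δ0.056)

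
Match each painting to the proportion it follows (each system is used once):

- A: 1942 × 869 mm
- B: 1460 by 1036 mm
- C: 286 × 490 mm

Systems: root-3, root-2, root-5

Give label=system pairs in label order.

Ratios: A ≈ 2.235; B ≈ 1.409; C ≈ 1.713.
Targets: root-3 ≈ 1.732; root-2 ≈ 1.414; root-5 ≈ 2.236.

A=root-5, B=root-2, C=root-3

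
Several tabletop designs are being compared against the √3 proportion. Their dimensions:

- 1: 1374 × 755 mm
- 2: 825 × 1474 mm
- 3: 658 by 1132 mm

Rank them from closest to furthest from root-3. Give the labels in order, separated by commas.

3, 2, 1

1: 1374/755 ≈ 1.820 → |1.820 − 1.732| = 0.088
2: 1474/825 ≈ 1.787 → |1.787 − 1.732| = 0.055
3: 1132/658 ≈ 1.720 → |1.720 − 1.732| = 0.012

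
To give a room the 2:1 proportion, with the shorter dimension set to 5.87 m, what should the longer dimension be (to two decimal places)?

2:1 = 2.00000.
Longer side = 5.87 × 2.00000 ≈ 11.7400 → 11.74 m.

11.74 m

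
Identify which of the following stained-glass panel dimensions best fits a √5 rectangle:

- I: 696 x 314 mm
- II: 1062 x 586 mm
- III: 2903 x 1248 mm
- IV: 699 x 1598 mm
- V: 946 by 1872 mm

Target root-5 ≈ 2.236.
I: 2.217 (Δ0.019)  II: 1.812 (Δ0.424)  III: 2.326 (Δ0.090)  IV: 2.286 (Δ0.050)  V: 1.979 (Δ0.257)

I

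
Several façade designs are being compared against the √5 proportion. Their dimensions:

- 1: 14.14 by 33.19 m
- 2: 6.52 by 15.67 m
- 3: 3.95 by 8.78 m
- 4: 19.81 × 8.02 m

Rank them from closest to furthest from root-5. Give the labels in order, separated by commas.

Ratios: 1 = 33.19 / 14.14 ≈ 2.347; 2 = 15.67 / 6.52 ≈ 2.403; 3 = 8.78 / 3.95 ≈ 2.223; 4 = 19.81 / 8.02 ≈ 2.470.
|Δ from 2.236|: 1 0.111; 2 0.167; 3 0.013; 4 0.234.

3, 1, 2, 4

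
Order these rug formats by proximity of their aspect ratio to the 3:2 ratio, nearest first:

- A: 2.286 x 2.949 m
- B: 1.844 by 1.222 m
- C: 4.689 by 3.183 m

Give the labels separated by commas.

Ratios: A = 2.949 / 2.286 ≈ 1.290; B = 1.844 / 1.222 ≈ 1.509; C = 4.689 / 3.183 ≈ 1.473.
|Δ from 1.500|: A 0.210; B 0.009; C 0.027.

B, C, A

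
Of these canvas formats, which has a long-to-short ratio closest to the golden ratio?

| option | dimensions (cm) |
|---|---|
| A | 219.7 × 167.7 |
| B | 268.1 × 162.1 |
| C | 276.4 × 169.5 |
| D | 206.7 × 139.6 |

Ratios (long/short): A ≈ 1.310; B ≈ 1.654; C ≈ 1.631; D ≈ 1.481.
golden ratio ≈ 1.618; option C is nearest (Δ 0.013).

C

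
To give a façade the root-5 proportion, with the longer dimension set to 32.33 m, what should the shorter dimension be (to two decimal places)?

14.46 m

root-5 ≈ 2.23607.
Shorter side = 32.33 ÷ 2.23607 ≈ 14.4584 → 14.46 m.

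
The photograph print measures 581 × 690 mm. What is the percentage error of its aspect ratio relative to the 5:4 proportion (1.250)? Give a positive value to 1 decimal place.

5.0%

Ratio = 690 / 581 ≈ 1.1876.
Ideal 5:4 = 1.2500. |1.1876 − 1.2500| / 1.2500 ≈ 4.99% → 5.0%.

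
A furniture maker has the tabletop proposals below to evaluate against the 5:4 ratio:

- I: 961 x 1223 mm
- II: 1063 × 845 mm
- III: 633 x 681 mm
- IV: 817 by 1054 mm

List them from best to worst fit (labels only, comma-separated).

II, I, IV, III

I: 1223/961 ≈ 1.273 → |1.273 − 1.250| = 0.023
II: 1063/845 ≈ 1.258 → |1.258 − 1.250| = 0.008
III: 681/633 ≈ 1.076 → |1.076 − 1.250| = 0.174
IV: 1054/817 ≈ 1.290 → |1.290 − 1.250| = 0.040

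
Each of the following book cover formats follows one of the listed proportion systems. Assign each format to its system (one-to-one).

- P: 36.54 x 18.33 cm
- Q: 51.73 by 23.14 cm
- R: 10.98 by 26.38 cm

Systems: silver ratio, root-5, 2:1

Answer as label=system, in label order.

P=2:1, Q=root-5, R=silver ratio

Ratios: P ≈ 1.993; Q ≈ 2.236; R ≈ 2.403.
Targets: silver ratio ≈ 2.414; root-5 ≈ 2.236; 2:1 ≈ 2.000.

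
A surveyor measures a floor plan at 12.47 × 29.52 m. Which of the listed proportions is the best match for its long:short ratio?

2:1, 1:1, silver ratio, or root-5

29.52/12.47 ≈ 2.367. Nearest candidates are silver ratio (2.414, off by 0.047) and root-5 (2.236, off by 0.131).

silver ratio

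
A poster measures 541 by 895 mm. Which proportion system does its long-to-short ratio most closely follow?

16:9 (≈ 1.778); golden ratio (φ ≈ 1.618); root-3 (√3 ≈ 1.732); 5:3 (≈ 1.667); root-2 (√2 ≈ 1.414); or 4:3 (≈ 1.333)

5:3

Ratio = 895 / 541 ≈ 1.654.
Distances: 16:9 1.778 (Δ 0.124); golden ratio 1.618 (Δ 0.036); root-3 1.732 (Δ 0.078); 5:3 1.667 (Δ 0.013); root-2 1.414 (Δ 0.240); 4:3 1.333 (Δ 0.321).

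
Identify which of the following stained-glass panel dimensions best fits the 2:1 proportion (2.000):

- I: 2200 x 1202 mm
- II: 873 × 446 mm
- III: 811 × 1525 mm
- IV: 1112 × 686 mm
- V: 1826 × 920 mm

Ratios (long/short): I ≈ 1.830; II ≈ 1.957; III ≈ 1.880; IV ≈ 1.621; V ≈ 1.985.
2:1 ≈ 2.000; option V is nearest (Δ 0.015).

V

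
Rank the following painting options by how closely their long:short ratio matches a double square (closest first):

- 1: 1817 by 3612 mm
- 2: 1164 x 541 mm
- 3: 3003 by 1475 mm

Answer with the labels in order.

1, 3, 2

Ratios: 1 = 3612 / 1817 ≈ 1.988; 2 = 1164 / 541 ≈ 2.152; 3 = 3003 / 1475 ≈ 2.036.
|Δ from 2.000|: 1 0.012; 2 0.152; 3 0.036.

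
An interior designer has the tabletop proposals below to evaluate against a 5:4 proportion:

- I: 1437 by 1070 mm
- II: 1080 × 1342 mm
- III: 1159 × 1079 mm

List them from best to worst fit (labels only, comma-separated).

II, I, III

I: 1437/1070 ≈ 1.343 → |1.343 − 1.250| = 0.093
II: 1342/1080 ≈ 1.243 → |1.243 − 1.250| = 0.007
III: 1159/1079 ≈ 1.074 → |1.074 − 1.250| = 0.176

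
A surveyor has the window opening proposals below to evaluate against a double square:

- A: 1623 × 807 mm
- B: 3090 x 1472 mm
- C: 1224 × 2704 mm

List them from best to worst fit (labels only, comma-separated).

A: 1623/807 ≈ 2.011 → |2.011 − 2.000| = 0.011
B: 3090/1472 ≈ 2.099 → |2.099 − 2.000| = 0.099
C: 2704/1224 ≈ 2.209 → |2.209 − 2.000| = 0.209

A, B, C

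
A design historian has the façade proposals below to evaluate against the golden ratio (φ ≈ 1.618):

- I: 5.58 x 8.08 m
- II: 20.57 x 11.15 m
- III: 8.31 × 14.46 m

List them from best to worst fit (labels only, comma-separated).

I: 8.08/5.58 ≈ 1.448 → |1.448 − 1.618| = 0.170
II: 20.57/11.15 ≈ 1.845 → |1.845 − 1.618| = 0.227
III: 14.46/8.31 ≈ 1.740 → |1.740 − 1.618| = 0.122

III, I, II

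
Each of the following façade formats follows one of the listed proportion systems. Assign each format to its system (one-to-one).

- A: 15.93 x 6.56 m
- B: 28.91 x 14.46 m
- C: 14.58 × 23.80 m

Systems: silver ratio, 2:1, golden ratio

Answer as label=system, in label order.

Ratios: A ≈ 2.428; B ≈ 1.999; C ≈ 1.632.
Targets: silver ratio ≈ 2.414; 2:1 ≈ 2.000; golden ratio ≈ 1.618.

A=silver ratio, B=2:1, C=golden ratio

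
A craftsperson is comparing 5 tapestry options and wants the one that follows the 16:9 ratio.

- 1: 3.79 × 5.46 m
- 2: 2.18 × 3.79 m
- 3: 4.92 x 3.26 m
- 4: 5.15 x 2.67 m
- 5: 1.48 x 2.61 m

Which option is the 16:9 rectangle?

5

Ratios (long/short): 1 ≈ 1.441; 2 ≈ 1.739; 3 ≈ 1.509; 4 ≈ 1.929; 5 ≈ 1.764.
16:9 ≈ 1.778; option 5 is nearest (Δ 0.014).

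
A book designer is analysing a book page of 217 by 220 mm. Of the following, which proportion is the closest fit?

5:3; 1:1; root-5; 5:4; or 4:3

1:1

220/217 ≈ 1.014. Nearest candidates are 1:1 (1.000, off by 0.014) and 5:4 (1.250, off by 0.236).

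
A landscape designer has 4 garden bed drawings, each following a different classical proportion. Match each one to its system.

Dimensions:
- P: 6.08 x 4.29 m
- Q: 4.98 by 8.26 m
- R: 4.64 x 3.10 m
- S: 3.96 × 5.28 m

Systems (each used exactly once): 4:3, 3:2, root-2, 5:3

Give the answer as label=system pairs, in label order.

P = 6.08/4.29 ≈ 1.417 → root-2 (1.414)
Q = 8.26/4.98 ≈ 1.659 → 5:3 (1.667)
R = 4.64/3.10 ≈ 1.497 → 3:2 (1.500)
S = 5.28/3.96 ≈ 1.333 → 4:3 (1.333)

P=root-2, Q=5:3, R=3:2, S=4:3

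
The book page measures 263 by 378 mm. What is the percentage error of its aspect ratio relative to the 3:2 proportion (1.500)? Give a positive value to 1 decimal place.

4.2%

Ratio = 378 / 263 ≈ 1.4373.
Ideal 3:2 = 1.5000. |1.4373 − 1.5000| / 1.5000 ≈ 4.18% → 4.2%.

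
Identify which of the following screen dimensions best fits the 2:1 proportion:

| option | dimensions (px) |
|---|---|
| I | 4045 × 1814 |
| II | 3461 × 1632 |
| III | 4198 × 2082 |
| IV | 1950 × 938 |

Ratios (long/short): I ≈ 2.230; II ≈ 2.121; III ≈ 2.016; IV ≈ 2.079.
2:1 ≈ 2.000; option III is nearest (Δ 0.016).

III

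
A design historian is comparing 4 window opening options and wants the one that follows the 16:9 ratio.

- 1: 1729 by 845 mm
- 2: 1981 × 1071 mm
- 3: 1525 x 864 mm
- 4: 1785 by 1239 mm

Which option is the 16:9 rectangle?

Target 16:9 ≈ 1.778.
1: 2.046 (Δ0.268)  2: 1.850 (Δ0.072)  3: 1.765 (Δ0.013)  4: 1.441 (Δ0.337)

3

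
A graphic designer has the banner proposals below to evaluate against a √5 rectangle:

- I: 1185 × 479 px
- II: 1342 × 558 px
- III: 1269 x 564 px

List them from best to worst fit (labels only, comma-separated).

Ratios: I = 1185 / 479 ≈ 2.474; II = 1342 / 558 ≈ 2.405; III = 1269 / 564 ≈ 2.250.
|Δ from 2.236|: I 0.238; II 0.169; III 0.014.

III, II, I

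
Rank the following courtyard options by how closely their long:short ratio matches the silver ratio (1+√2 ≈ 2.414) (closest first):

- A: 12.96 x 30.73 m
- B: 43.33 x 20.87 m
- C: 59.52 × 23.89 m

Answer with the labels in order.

A, C, B

Ratios: A = 30.73 / 12.96 ≈ 2.371; B = 43.33 / 20.87 ≈ 2.076; C = 59.52 / 23.89 ≈ 2.491.
|Δ from 2.414|: A 0.043; B 0.338; C 0.077.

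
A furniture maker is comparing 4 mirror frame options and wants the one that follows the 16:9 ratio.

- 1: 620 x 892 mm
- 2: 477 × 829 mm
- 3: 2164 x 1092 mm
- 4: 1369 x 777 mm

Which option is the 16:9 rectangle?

Ratios (long/short): 1 ≈ 1.439; 2 ≈ 1.738; 3 ≈ 1.982; 4 ≈ 1.762.
16:9 ≈ 1.778; option 4 is nearest (Δ 0.016).

4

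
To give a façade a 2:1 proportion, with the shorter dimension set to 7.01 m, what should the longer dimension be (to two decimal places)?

2:1 = 2.00000.
Longer side = 7.01 × 2.00000 ≈ 14.0200 → 14.02 m.

14.02 m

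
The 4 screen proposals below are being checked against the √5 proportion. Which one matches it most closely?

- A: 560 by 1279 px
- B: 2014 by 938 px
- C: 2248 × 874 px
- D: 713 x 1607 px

Ratios (long/short): A ≈ 2.284; B ≈ 2.147; C ≈ 2.572; D ≈ 2.254.
root-5 ≈ 2.236; option D is nearest (Δ 0.018).

D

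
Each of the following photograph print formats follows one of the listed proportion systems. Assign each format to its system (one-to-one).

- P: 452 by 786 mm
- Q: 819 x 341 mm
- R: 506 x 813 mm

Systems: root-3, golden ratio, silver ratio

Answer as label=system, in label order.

Ratios: P ≈ 1.739; Q ≈ 2.402; R ≈ 1.607.
Targets: root-3 ≈ 1.732; golden ratio ≈ 1.618; silver ratio ≈ 2.414.

P=root-3, Q=silver ratio, R=golden ratio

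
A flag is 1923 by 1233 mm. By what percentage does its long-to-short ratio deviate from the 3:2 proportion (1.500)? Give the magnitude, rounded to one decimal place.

4.0%

Ratio = 1923 / 1233 ≈ 1.5596.
Ideal 3:2 = 1.5000. |1.5596 − 1.5000| / 1.5000 ≈ 3.97% → 4.0%.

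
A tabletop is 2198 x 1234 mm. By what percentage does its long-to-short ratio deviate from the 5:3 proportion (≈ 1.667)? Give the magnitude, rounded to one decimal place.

Ratio = 2198 / 1234 ≈ 1.7812.
Ideal 5:3 ≈ 1.6667. |1.7812 − 1.6667| / 1.6667 ≈ 6.87% → 6.9%.

6.9%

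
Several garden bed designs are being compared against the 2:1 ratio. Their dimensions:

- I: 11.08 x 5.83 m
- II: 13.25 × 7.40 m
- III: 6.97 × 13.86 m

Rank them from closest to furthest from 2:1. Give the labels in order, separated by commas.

I: 11.08/5.83 ≈ 1.901 → |1.901 − 2.000| = 0.099
II: 13.25/7.40 ≈ 1.791 → |1.791 − 2.000| = 0.209
III: 13.86/6.97 ≈ 1.989 → |1.989 − 2.000| = 0.011

III, I, II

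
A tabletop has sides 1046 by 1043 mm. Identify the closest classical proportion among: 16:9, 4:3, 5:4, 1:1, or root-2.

1:1

Ratio = 1046 / 1043 ≈ 1.003.
Distances: 16:9 1.778 (Δ 0.775); 4:3 1.333 (Δ 0.330); 5:4 1.250 (Δ 0.247); 1:1 1.000 (Δ 0.003); root-2 1.414 (Δ 0.411).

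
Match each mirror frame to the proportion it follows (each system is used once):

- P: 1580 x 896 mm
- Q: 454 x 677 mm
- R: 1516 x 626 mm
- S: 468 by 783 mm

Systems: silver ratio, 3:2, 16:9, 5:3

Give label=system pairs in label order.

Ratios: P ≈ 1.763; Q ≈ 1.491; R ≈ 2.422; S ≈ 1.673.
Targets: silver ratio ≈ 2.414; 3:2 ≈ 1.500; 16:9 ≈ 1.778; 5:3 ≈ 1.667.

P=16:9, Q=3:2, R=silver ratio, S=5:3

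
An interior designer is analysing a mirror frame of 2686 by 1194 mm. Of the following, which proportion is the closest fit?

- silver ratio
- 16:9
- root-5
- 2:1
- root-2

root-5

2686/1194 ≈ 2.250. Nearest candidates are root-5 (2.236, off by 0.014) and silver ratio (2.414, off by 0.164).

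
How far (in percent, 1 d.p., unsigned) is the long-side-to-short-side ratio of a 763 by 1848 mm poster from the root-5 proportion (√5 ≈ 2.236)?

8.3%

Ratio = 1848 / 763 ≈ 2.4220.
Ideal root-5 ≈ 2.2361. |2.4220 − 2.2361| / 2.2361 ≈ 8.31% → 8.3%.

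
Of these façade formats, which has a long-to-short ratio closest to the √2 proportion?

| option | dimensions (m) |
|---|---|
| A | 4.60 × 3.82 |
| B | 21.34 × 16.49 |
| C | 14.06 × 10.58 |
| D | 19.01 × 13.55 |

D

Ratios (long/short): A ≈ 1.204; B ≈ 1.294; C ≈ 1.329; D ≈ 1.403.
root-2 ≈ 1.414; option D is nearest (Δ 0.011).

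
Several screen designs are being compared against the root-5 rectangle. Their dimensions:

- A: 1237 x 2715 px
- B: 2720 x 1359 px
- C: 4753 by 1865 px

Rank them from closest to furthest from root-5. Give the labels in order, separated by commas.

A, B, C

A: 2715/1237 ≈ 2.195 → |2.195 − 2.236| = 0.041
B: 2720/1359 ≈ 2.001 → |2.001 − 2.236| = 0.235
C: 4753/1865 ≈ 2.549 → |2.549 − 2.236| = 0.313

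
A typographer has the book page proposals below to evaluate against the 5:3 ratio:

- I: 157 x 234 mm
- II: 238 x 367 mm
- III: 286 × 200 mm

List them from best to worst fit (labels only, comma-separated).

II, I, III

I: 234/157 ≈ 1.490 → |1.490 − 1.667| = 0.177
II: 367/238 ≈ 1.542 → |1.542 − 1.667| = 0.125
III: 286/200 ≈ 1.430 → |1.430 − 1.667| = 0.237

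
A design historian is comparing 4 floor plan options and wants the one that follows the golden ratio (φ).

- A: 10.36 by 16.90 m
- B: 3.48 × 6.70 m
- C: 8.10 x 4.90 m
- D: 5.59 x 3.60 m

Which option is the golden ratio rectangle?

A

Ratios (long/short): A ≈ 1.631; B ≈ 1.925; C ≈ 1.653; D ≈ 1.553.
golden ratio ≈ 1.618; option A is nearest (Δ 0.013).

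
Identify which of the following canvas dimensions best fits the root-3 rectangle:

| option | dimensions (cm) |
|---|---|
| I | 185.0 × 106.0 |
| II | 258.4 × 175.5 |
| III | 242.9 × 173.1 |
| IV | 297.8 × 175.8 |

Target root-3 ≈ 1.732.
I: 1.745 (Δ0.013)  II: 1.472 (Δ0.260)  III: 1.403 (Δ0.329)  IV: 1.694 (Δ0.038)

I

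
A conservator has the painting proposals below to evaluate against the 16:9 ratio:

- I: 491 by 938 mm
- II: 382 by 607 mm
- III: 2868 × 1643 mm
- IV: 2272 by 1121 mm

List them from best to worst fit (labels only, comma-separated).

III, I, II, IV

I: 938/491 ≈ 1.910 → |1.910 − 1.778| = 0.132
II: 607/382 ≈ 1.589 → |1.589 − 1.778| = 0.189
III: 2868/1643 ≈ 1.746 → |1.746 − 1.778| = 0.032
IV: 2272/1121 ≈ 2.027 → |2.027 − 1.778| = 0.249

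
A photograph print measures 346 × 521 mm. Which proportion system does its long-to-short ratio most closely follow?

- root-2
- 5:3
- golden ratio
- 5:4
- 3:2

521/346 ≈ 1.506. Nearest candidates are 3:2 (1.500, off by 0.006) and root-2 (1.414, off by 0.092).

3:2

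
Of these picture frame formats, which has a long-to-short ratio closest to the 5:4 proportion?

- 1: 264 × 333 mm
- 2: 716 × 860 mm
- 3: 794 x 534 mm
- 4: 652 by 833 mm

Target 5:4 ≈ 1.250.
1: 1.261 (Δ0.011)  2: 1.201 (Δ0.049)  3: 1.487 (Δ0.237)  4: 1.278 (Δ0.028)

1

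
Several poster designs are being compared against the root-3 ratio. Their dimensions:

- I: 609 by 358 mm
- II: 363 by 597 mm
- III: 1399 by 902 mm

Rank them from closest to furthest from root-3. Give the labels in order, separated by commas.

I: 609/358 ≈ 1.701 → |1.701 − 1.732| = 0.031
II: 597/363 ≈ 1.645 → |1.645 − 1.732| = 0.087
III: 1399/902 ≈ 1.551 → |1.551 − 1.732| = 0.181

I, II, III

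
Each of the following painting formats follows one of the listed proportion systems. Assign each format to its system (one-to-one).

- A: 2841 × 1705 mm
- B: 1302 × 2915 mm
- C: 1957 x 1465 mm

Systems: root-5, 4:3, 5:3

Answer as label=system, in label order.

Ratios: A ≈ 1.666; B ≈ 2.239; C ≈ 1.336.
Targets: root-5 ≈ 2.236; 4:3 ≈ 1.333; 5:3 ≈ 1.667.

A=5:3, B=root-5, C=4:3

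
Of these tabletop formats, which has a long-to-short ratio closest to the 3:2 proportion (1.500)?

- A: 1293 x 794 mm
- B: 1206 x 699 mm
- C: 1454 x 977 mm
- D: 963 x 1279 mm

C

Ratios (long/short): A ≈ 1.628; B ≈ 1.725; C ≈ 1.488; D ≈ 1.328.
3:2 ≈ 1.500; option C is nearest (Δ 0.012).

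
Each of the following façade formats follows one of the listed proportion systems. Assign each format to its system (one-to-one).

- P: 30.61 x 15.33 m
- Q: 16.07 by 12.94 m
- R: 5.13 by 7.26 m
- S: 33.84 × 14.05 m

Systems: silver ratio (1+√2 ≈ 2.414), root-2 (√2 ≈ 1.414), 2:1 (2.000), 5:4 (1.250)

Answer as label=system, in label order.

P=2:1, Q=5:4, R=root-2, S=silver ratio

P = 30.61/15.33 ≈ 1.997 → 2:1 (2.000)
Q = 16.07/12.94 ≈ 1.242 → 5:4 (1.250)
R = 7.26/5.13 ≈ 1.415 → root-2 (1.414)
S = 33.84/14.05 ≈ 2.409 → silver ratio (2.414)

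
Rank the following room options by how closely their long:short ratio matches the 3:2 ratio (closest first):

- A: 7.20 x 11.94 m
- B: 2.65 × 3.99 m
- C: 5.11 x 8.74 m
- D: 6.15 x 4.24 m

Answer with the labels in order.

Ratios: A = 11.94 / 7.20 ≈ 1.658; B = 3.99 / 2.65 ≈ 1.506; C = 8.74 / 5.11 ≈ 1.710; D = 6.15 / 4.24 ≈ 1.450.
|Δ from 1.500|: A 0.158; B 0.006; C 0.210; D 0.050.

B, D, A, C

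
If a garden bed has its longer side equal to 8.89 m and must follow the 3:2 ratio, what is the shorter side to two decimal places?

5.93 m

3:2 = 1.50000.
Shorter side = 8.89 ÷ 1.50000 ≈ 5.9267 → 5.93 m.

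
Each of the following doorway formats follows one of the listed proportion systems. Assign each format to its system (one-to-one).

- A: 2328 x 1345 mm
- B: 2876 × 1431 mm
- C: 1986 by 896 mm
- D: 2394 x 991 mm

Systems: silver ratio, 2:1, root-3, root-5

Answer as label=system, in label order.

A=root-3, B=2:1, C=root-5, D=silver ratio

Ratios: A ≈ 1.731; B ≈ 2.010; C ≈ 2.217; D ≈ 2.416.
Targets: silver ratio ≈ 2.414; 2:1 ≈ 2.000; root-3 ≈ 1.732; root-5 ≈ 2.236.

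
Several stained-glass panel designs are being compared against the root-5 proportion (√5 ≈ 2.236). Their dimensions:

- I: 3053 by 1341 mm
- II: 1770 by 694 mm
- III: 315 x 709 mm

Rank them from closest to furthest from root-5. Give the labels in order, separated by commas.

III, I, II

Ratios: I = 3053 / 1341 ≈ 2.277; II = 1770 / 694 ≈ 2.550; III = 709 / 315 ≈ 2.251.
|Δ from 2.236|: I 0.041; II 0.314; III 0.015.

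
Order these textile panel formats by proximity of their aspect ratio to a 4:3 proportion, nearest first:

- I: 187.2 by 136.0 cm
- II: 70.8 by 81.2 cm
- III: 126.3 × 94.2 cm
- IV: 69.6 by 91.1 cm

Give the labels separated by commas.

I: 187.2/136.0 ≈ 1.376 → |1.376 − 1.333| = 0.043
II: 81.2/70.8 ≈ 1.147 → |1.147 − 1.333| = 0.186
III: 126.3/94.2 ≈ 1.341 → |1.341 − 1.333| = 0.008
IV: 91.1/69.6 ≈ 1.309 → |1.309 − 1.333| = 0.024

III, IV, I, II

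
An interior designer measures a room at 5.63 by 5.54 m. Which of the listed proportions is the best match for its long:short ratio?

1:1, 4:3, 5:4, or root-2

1:1

Ratio = 5.63 / 5.54 ≈ 1.016.
Distances: 1:1 1.000 (Δ 0.016); 4:3 1.333 (Δ 0.317); 5:4 1.250 (Δ 0.234); root-2 1.414 (Δ 0.398).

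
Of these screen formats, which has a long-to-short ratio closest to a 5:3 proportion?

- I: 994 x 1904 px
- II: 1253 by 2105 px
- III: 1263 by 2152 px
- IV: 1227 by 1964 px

Ratios (long/short): I ≈ 1.915; II ≈ 1.680; III ≈ 1.704; IV ≈ 1.601.
5:3 ≈ 1.667; option II is nearest (Δ 0.013).

II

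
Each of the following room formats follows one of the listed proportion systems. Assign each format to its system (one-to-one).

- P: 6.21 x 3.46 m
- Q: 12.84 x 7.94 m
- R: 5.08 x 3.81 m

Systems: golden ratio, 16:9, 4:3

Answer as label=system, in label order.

P=16:9, Q=golden ratio, R=4:3

Ratios: P ≈ 1.795; Q ≈ 1.617; R ≈ 1.333.
Targets: golden ratio ≈ 1.618; 16:9 ≈ 1.778; 4:3 ≈ 1.333.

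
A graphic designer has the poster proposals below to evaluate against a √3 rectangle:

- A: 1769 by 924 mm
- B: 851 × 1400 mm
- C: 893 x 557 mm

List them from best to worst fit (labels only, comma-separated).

B, C, A

A: 1769/924 ≈ 1.915 → |1.915 − 1.732| = 0.183
B: 1400/851 ≈ 1.645 → |1.645 − 1.732| = 0.087
C: 893/557 ≈ 1.603 → |1.603 − 1.732| = 0.129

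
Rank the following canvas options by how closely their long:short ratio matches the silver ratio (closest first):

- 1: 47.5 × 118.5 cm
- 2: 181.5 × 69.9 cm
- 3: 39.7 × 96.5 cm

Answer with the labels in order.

3, 1, 2

1: 118.5/47.5 ≈ 2.495 → |2.495 − 2.414| = 0.081
2: 181.5/69.9 ≈ 2.597 → |2.597 − 2.414| = 0.183
3: 96.5/39.7 ≈ 2.431 → |2.431 − 2.414| = 0.017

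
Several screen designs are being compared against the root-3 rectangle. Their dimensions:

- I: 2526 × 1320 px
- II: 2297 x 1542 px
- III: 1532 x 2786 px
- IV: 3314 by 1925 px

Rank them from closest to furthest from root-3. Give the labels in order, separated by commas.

IV, III, I, II

Ratios: I = 2526 / 1320 ≈ 1.914; II = 2297 / 1542 ≈ 1.490; III = 2786 / 1532 ≈ 1.819; IV = 3314 / 1925 ≈ 1.722.
|Δ from 1.732|: I 0.182; II 0.242; III 0.087; IV 0.010.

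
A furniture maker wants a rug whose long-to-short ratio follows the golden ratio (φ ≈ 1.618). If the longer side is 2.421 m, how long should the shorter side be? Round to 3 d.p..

1.496 m

golden ratio ≈ 1.61803.
Shorter side = 2.421 ÷ 1.61803 ≈ 1.49626 → 1.496 m.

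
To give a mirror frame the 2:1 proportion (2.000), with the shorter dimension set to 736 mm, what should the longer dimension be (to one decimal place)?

1472.0 mm

2:1 = 2.00000.
Longer side = 736 × 2.00000 ≈ 1472.000 → 1472.0 mm.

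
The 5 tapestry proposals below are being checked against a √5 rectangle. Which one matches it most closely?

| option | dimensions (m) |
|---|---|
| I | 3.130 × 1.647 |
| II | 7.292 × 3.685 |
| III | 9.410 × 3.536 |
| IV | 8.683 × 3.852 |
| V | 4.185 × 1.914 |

Ratios (long/short): I ≈ 1.900; II ≈ 1.979; III ≈ 2.661; IV ≈ 2.254; V ≈ 2.187.
root-5 ≈ 2.236; option IV is nearest (Δ 0.018).

IV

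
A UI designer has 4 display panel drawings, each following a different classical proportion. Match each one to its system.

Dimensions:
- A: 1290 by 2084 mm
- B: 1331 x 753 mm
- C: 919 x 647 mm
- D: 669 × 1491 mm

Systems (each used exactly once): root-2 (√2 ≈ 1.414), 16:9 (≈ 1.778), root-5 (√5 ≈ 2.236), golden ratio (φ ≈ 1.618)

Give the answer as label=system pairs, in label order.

A=golden ratio, B=16:9, C=root-2, D=root-5

A = 2084/1290 ≈ 1.616 → golden ratio (1.618)
B = 1331/753 ≈ 1.768 → 16:9 (1.778)
C = 919/647 ≈ 1.420 → root-2 (1.414)
D = 1491/669 ≈ 2.229 → root-5 (2.236)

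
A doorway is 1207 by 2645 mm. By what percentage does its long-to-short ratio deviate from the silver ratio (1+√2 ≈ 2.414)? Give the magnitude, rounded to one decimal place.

9.2%

Ratio = 2645 / 1207 ≈ 2.1914.
Ideal silver ratio ≈ 2.4142. |2.1914 − 2.4142| / 2.4142 ≈ 9.23% → 9.2%.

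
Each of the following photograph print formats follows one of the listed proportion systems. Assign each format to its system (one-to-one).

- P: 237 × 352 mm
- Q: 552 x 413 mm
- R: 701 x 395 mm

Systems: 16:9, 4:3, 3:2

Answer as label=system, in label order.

P=3:2, Q=4:3, R=16:9

Ratios: P ≈ 1.485; Q ≈ 1.337; R ≈ 1.775.
Targets: 16:9 ≈ 1.778; 4:3 ≈ 1.333; 3:2 ≈ 1.500.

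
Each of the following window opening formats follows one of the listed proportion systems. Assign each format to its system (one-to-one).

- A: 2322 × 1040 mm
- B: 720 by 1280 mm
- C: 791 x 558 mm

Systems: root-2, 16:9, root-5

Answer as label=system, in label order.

A=root-5, B=16:9, C=root-2

Ratios: A ≈ 2.233; B ≈ 1.778; C ≈ 1.418.
Targets: root-2 ≈ 1.414; 16:9 ≈ 1.778; root-5 ≈ 2.236.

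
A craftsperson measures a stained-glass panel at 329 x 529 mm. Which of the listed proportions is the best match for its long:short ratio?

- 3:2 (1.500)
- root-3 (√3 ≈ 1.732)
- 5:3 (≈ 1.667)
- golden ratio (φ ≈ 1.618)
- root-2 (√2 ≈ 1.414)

529/329 ≈ 1.608. Nearest candidates are golden ratio (1.618, off by 0.010) and 5:3 (1.667, off by 0.059).

golden ratio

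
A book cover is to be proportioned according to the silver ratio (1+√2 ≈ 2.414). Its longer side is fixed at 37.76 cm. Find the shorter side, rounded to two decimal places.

15.64 cm

silver ratio ≈ 2.41421.
Shorter side = 37.76 ÷ 2.41421 ≈ 15.6407 → 15.64 cm.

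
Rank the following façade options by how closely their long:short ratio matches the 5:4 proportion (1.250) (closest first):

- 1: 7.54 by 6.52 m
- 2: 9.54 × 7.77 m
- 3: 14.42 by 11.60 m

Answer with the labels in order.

3, 2, 1

1: 7.54/6.52 ≈ 1.156 → |1.156 − 1.250| = 0.094
2: 9.54/7.77 ≈ 1.228 → |1.228 − 1.250| = 0.022
3: 14.42/11.60 ≈ 1.243 → |1.243 − 1.250| = 0.007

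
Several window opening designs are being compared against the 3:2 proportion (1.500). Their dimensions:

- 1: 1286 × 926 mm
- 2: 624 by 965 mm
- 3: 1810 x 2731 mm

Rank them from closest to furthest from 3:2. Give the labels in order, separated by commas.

3, 2, 1

1: 1286/926 ≈ 1.389 → |1.389 − 1.500| = 0.111
2: 965/624 ≈ 1.546 → |1.546 − 1.500| = 0.046
3: 2731/1810 ≈ 1.509 → |1.509 − 1.500| = 0.009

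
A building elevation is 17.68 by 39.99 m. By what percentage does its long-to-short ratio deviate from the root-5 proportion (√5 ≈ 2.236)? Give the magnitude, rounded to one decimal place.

1.2%

Ratio = 39.99 / 17.68 ≈ 2.2619.
Ideal root-5 ≈ 2.2361. |2.2619 − 2.2361| / 2.2361 ≈ 1.15% → 1.2%.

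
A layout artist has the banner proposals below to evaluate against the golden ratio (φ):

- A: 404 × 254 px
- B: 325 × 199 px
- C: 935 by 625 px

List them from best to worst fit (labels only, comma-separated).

Ratios: A = 404 / 254 ≈ 1.591; B = 325 / 199 ≈ 1.633; C = 935 / 625 ≈ 1.496.
|Δ from 1.618|: A 0.027; B 0.015; C 0.122.

B, A, C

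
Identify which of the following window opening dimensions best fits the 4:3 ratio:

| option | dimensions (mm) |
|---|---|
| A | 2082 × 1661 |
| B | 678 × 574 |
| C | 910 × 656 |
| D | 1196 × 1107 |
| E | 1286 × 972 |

E

Ratios (long/short): A ≈ 1.253; B ≈ 1.181; C ≈ 1.387; D ≈ 1.080; E ≈ 1.323.
4:3 ≈ 1.333; option E is nearest (Δ 0.010).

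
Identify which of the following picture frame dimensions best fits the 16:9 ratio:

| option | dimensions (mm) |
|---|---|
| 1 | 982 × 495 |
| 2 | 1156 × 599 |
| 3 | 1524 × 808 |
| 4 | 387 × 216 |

4

Target 16:9 ≈ 1.778.
1: 1.984 (Δ0.206)  2: 1.930 (Δ0.152)  3: 1.886 (Δ0.108)  4: 1.792 (Δ0.014)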